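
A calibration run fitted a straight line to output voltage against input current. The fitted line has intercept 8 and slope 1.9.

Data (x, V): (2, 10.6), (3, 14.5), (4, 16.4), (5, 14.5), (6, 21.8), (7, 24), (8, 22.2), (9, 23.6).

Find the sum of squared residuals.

SSE = 28.02

x=2: ŷ = 8 + 1.9·2 = 11.8; r = 10.6 − 11.8 = -1.2
x=3: ŷ = 8 + 1.9·3 = 13.7; r = 14.5 − 13.7 = 0.8
x=4: ŷ = 8 + 1.9·4 = 15.6; r = 16.4 − 15.6 = 0.8
x=5: ŷ = 8 + 1.9·5 = 17.5; r = 14.5 − 17.5 = -3
x=6: ŷ = 8 + 1.9·6 = 19.4; r = 21.8 − 19.4 = 2.4
x=7: ŷ = 8 + 1.9·7 = 21.3; r = 24 − 21.3 = 2.7
x=8: ŷ = 8 + 1.9·8 = 23.2; r = 22.2 − 23.2 = -1
x=9: ŷ = 8 + 1.9·9 = 25.1; r = 23.6 − 25.1 = -1.5
SSE = 1.44 + 0.64 + 0.64 + 9 + 5.76 + 7.29 + 1 + 2.25 = 28.02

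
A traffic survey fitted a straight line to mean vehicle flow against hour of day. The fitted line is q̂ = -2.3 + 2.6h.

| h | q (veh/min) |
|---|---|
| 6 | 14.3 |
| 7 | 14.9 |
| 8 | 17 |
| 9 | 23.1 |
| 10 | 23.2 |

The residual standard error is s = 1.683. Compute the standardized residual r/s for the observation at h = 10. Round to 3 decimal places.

q̂ = -2.3 + 2.6·10 = 23.7
r = 23.2 − 23.7 = -0.5
r/s = -0.5 / 1.683 = -0.297

-0.297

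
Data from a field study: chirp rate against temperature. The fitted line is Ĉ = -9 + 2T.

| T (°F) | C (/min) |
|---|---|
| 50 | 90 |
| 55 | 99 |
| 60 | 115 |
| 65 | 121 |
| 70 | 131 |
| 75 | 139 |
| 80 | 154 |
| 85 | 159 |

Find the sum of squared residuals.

T=50: Ĉ = -9 + 2·50 = 91; r = 90 − 91 = -1
T=55: Ĉ = -9 + 2·55 = 101; r = 99 − 101 = -2
T=60: Ĉ = -9 + 2·60 = 111; r = 115 − 111 = 4
T=65: Ĉ = -9 + 2·65 = 121; r = 121 − 121 = 0
T=70: Ĉ = -9 + 2·70 = 131; r = 131 − 131 = 0
T=75: Ĉ = -9 + 2·75 = 141; r = 139 − 141 = -2
T=80: Ĉ = -9 + 2·80 = 151; r = 154 − 151 = 3
T=85: Ĉ = -9 + 2·85 = 161; r = 159 − 161 = -2
SSE = 1 + 4 + 16 + 0 + 0 + 4 + 9 + 4 = 38

SSE = 38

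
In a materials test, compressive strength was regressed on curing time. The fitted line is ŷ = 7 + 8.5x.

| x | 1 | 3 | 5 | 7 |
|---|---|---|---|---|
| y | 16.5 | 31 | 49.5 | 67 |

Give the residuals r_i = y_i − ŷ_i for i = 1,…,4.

x=1: ŷ = 7 + 8.5·1 = 15.5; r = 16.5 − 15.5 = 1
x=3: ŷ = 7 + 8.5·3 = 32.5; r = 31 − 32.5 = -1.5
x=5: ŷ = 7 + 8.5·5 = 49.5; r = 49.5 − 49.5 = 0
x=7: ŷ = 7 + 8.5·7 = 66.5; r = 67 − 66.5 = 0.5

1, -1.5, 0, 0.5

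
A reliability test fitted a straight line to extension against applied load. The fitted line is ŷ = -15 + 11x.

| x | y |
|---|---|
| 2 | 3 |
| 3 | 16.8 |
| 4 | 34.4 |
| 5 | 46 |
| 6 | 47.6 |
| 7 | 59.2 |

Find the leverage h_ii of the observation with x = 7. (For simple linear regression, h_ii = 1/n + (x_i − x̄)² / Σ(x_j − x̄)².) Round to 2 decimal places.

x̄ = (2 + 3 + 4 + 5 + 6 + 7)/6 = 4.5
Σ(x − x̄)² = 6.25 + 2.25 + 0.25 + 0.25 + 2.25 + 6.25 = 17.5
h = 1/6 + (2.5)²/17.5 = 0.166667 + 0.357143 = 0.52

h = 0.52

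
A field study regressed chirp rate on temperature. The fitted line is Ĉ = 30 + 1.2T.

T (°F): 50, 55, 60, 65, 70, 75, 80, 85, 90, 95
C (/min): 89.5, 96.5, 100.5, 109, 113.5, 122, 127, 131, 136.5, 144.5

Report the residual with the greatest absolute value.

e = 2

T=50: Ĉ = 30 + 1.2·50 = 90; e = 89.5 − 90 = -0.5
T=55: Ĉ = 30 + 1.2·55 = 96; e = 96.5 − 96 = 0.5
T=60: Ĉ = 30 + 1.2·60 = 102; e = 100.5 − 102 = -1.5
T=65: Ĉ = 30 + 1.2·65 = 108; e = 109 − 108 = 1
T=70: Ĉ = 30 + 1.2·70 = 114; e = 113.5 − 114 = -0.5
T=75: Ĉ = 30 + 1.2·75 = 120; e = 122 − 120 = 2
T=80: Ĉ = 30 + 1.2·80 = 126; e = 127 − 126 = 1
T=85: Ĉ = 30 + 1.2·85 = 132; e = 131 − 132 = -1
T=90: Ĉ = 30 + 1.2·90 = 138; e = 136.5 − 138 = -1.5
T=95: Ĉ = 30 + 1.2·95 = 144; e = 144.5 − 144 = 0.5
Largest |e| is 2 at T = 75, residual 2.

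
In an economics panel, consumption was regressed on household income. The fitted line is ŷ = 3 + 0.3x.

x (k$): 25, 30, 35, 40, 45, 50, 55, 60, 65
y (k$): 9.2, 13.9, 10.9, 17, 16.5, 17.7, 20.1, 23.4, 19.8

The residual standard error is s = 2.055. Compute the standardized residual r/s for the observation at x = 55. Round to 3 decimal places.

0.292

ŷ = 3 + 0.3·55 = 19.5
r = 20.1 − 19.5 = 0.6
r/s = 0.6 / 2.055 = 0.292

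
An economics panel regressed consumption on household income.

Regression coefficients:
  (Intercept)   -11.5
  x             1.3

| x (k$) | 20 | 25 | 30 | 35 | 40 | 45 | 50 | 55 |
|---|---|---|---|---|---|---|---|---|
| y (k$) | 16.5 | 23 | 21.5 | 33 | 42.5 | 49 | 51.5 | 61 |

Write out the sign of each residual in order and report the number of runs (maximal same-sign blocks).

5 runs

x=20: ŷ = -11.5 + 1.3·20 = 14.5; e = 16.5 − 14.5 = 2
x=25: ŷ = -11.5 + 1.3·25 = 21; e = 23 − 21 = 2
x=30: ŷ = -11.5 + 1.3·30 = 27.5; e = 21.5 − 27.5 = -6
x=35: ŷ = -11.5 + 1.3·35 = 34; e = 33 − 34 = -1
x=40: ŷ = -11.5 + 1.3·40 = 40.5; e = 42.5 − 40.5 = 2
x=45: ŷ = -11.5 + 1.3·45 = 47; e = 49 − 47 = 2
x=50: ŷ = -11.5 + 1.3·50 = 53.5; e = 51.5 − 53.5 = -2
x=55: ŷ = -11.5 + 1.3·55 = 60; e = 61 − 60 = 1
Signs: + + − − + + − +
Runs: +×2, −×2, +×2, −×1, +×1 → 5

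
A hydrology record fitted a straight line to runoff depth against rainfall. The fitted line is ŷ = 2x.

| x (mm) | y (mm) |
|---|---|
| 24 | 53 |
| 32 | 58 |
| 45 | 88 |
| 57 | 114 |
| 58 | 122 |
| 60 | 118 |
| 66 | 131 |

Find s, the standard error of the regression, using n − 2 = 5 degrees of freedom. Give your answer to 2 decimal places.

x=24: ŷ = 2·24 = 48; e = 53 − 48 = 5
x=32: ŷ = 2·32 = 64; e = 58 − 64 = -6
x=45: ŷ = 2·45 = 90; e = 88 − 90 = -2
x=57: ŷ = 2·57 = 114; e = 114 − 114 = 0
x=58: ŷ = 2·58 = 116; e = 122 − 116 = 6
x=60: ŷ = 2·60 = 120; e = 118 − 120 = -2
x=66: ŷ = 2·66 = 132; e = 131 − 132 = -1
SSE = 25 + 36 + 4 + 0 + 36 + 4 + 1 = 106
s = √(106/5) = √21.2 ≈ 4.60

s = 4.60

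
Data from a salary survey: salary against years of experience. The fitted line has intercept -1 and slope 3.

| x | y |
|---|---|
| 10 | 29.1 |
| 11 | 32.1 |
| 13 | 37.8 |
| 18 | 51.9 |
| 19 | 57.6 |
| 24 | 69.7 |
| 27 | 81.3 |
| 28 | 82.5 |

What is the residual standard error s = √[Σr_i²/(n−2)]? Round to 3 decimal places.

x=10: ŷ = -1 + 3·10 = 29; r = 29.1 − 29 = 0.1
x=11: ŷ = -1 + 3·11 = 32; r = 32.1 − 32 = 0.1
x=13: ŷ = -1 + 3·13 = 38; r = 37.8 − 38 = -0.2
x=18: ŷ = -1 + 3·18 = 53; r = 51.9 − 53 = -1.1
x=19: ŷ = -1 + 3·19 = 56; r = 57.6 − 56 = 1.6
x=24: ŷ = -1 + 3·24 = 71; r = 69.7 − 71 = -1.3
x=27: ŷ = -1 + 3·27 = 80; r = 81.3 − 80 = 1.3
x=28: ŷ = -1 + 3·28 = 83; r = 82.5 − 83 = -0.5
SSE = 0.01 + 0.01 + 0.04 + 1.21 + 2.56 + 1.69 + 1.69 + 0.25 = 7.46
s = √(7.46/6) = √1.24333 ≈ 1.115

s = 1.115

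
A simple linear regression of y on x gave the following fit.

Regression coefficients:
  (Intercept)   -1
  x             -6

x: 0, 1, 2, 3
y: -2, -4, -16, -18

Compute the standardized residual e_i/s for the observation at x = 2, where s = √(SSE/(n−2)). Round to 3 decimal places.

-0.949

x=0: ŷ = -1 − 6·0 = -1; e = -2 − (-1) = -1
x=1: ŷ = -1 − 6·1 = -7; e = -4 − (-7) = 3
x=2: ŷ = -1 − 6·2 = -13; e = -16 − (-13) = -3
x=3: ŷ = -1 − 6·3 = -19; e = -18 − (-19) = 1
SSE = 1 + 9 + 9 + 1 = 20
s = √(20/2) = 3.16228
e/s = -3 / 3.16228 = -0.949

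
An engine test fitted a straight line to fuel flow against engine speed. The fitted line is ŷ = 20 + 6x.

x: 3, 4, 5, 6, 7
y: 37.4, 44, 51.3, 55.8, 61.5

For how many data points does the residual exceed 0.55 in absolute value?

x=3: ŷ = 20 + 6·3 = 38; r = 37.4 − 38 = -0.6
x=4: ŷ = 20 + 6·4 = 44; r = 44 − 44 = 0
x=5: ŷ = 20 + 6·5 = 50; r = 51.3 − 50 = 1.3
x=6: ŷ = 20 + 6·6 = 56; r = 55.8 − 56 = -0.2
x=7: ŷ = 20 + 6·7 = 62; r = 61.5 − 62 = -0.5
|r| > 0.55: x=3 (|r|=0.6), x=5 (|r|=1.3) → 2

2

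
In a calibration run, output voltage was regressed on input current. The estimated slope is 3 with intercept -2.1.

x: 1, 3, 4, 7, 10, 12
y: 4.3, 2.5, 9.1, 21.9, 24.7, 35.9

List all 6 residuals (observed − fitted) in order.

3.4, -4.4, -0.8, 3, -3.2, 2

x=1: ŷ = -2.1 + 3·1 = 0.9; e = 4.3 − 0.9 = 3.4
x=3: ŷ = -2.1 + 3·3 = 6.9; e = 2.5 − 6.9 = -4.4
x=4: ŷ = -2.1 + 3·4 = 9.9; e = 9.1 − 9.9 = -0.8
x=7: ŷ = -2.1 + 3·7 = 18.9; e = 21.9 − 18.9 = 3
x=10: ŷ = -2.1 + 3·10 = 27.9; e = 24.7 − 27.9 = -3.2
x=12: ŷ = -2.1 + 3·12 = 33.9; e = 35.9 − 33.9 = 2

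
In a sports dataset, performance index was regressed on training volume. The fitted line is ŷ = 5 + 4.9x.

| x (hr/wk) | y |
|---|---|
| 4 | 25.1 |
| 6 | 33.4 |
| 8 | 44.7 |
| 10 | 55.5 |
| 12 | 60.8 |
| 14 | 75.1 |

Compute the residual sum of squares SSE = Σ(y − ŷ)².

x=4: ŷ = 5 + 4.9·4 = 24.6; e = 25.1 − 24.6 = 0.5
x=6: ŷ = 5 + 4.9·6 = 34.4; e = 33.4 − 34.4 = -1
x=8: ŷ = 5 + 4.9·8 = 44.2; e = 44.7 − 44.2 = 0.5
x=10: ŷ = 5 + 4.9·10 = 54; e = 55.5 − 54 = 1.5
x=12: ŷ = 5 + 4.9·12 = 63.8; e = 60.8 − 63.8 = -3
x=14: ŷ = 5 + 4.9·14 = 73.6; e = 75.1 − 73.6 = 1.5
SSE = 0.25 + 1 + 0.25 + 2.25 + 9 + 2.25 = 15

SSE = 15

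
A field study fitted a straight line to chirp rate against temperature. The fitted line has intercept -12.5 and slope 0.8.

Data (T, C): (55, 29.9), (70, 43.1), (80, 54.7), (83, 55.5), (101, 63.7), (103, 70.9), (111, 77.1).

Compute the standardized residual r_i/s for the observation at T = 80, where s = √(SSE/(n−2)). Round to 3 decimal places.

T=55: Ĉ = -12.5 + 0.8·55 = 31.5; r = 29.9 − 31.5 = -1.6
T=70: Ĉ = -12.5 + 0.8·70 = 43.5; r = 43.1 − 43.5 = -0.4
T=80: Ĉ = -12.5 + 0.8·80 = 51.5; r = 54.7 − 51.5 = 3.2
T=83: Ĉ = -12.5 + 0.8·83 = 53.9; r = 55.5 − 53.9 = 1.6
T=101: Ĉ = -12.5 + 0.8·101 = 68.3; r = 63.7 − 68.3 = -4.6
T=103: Ĉ = -12.5 + 0.8·103 = 69.9; r = 70.9 − 69.9 = 1
T=111: Ĉ = -12.5 + 0.8·111 = 76.3; r = 77.1 − 76.3 = 0.8
SSE = 2.56 + 0.16 + 10.24 + 2.56 + 21.16 + 1 + 0.64 = 38.32
s = √(38.32/5) = 2.76839
r/s = 3.2 / 2.76839 = 1.156

1.156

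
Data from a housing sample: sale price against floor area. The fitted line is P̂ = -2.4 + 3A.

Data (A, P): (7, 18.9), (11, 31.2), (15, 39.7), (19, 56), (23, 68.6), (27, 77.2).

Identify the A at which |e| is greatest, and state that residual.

A=7: P̂ = -2.4 + 3·7 = 18.6; e = 18.9 − 18.6 = 0.3
A=11: P̂ = -2.4 + 3·11 = 30.6; e = 31.2 − 30.6 = 0.6
A=15: P̂ = -2.4 + 3·15 = 42.6; e = 39.7 − 42.6 = -2.9
A=19: P̂ = -2.4 + 3·19 = 54.6; e = 56 − 54.6 = 1.4
A=23: P̂ = -2.4 + 3·23 = 66.6; e = 68.6 − 66.6 = 2
A=27: P̂ = -2.4 + 3·27 = 78.6; e = 77.2 − 78.6 = -1.4
Largest |e| is 2.9 at A = 15, residual -2.9.

A = 15, e = -2.9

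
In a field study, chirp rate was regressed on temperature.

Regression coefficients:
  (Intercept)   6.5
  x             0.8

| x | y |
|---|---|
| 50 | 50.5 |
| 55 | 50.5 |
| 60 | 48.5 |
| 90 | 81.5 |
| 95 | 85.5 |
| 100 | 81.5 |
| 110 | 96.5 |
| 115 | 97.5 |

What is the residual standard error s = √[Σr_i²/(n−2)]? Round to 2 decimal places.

x=50: ŷ = 6.5 + 0.8·50 = 46.5; r = 50.5 − 46.5 = 4
x=55: ŷ = 6.5 + 0.8·55 = 50.5; r = 50.5 − 50.5 = 0
x=60: ŷ = 6.5 + 0.8·60 = 54.5; r = 48.5 − 54.5 = -6
x=90: ŷ = 6.5 + 0.8·90 = 78.5; r = 81.5 − 78.5 = 3
x=95: ŷ = 6.5 + 0.8·95 = 82.5; r = 85.5 − 82.5 = 3
x=100: ŷ = 6.5 + 0.8·100 = 86.5; r = 81.5 − 86.5 = -5
x=110: ŷ = 6.5 + 0.8·110 = 94.5; r = 96.5 − 94.5 = 2
x=115: ŷ = 6.5 + 0.8·115 = 98.5; r = 97.5 − 98.5 = -1
SSE = 16 + 0 + 36 + 9 + 9 + 25 + 4 + 1 = 100
s = √(100/6) = √16.6667 ≈ 4.08

s = 4.08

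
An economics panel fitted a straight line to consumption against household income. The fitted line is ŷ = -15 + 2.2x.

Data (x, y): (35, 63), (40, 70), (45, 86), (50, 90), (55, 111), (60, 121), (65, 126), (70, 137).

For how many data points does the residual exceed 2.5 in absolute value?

4

x=35: ŷ = -15 + 2.2·35 = 62; e = 63 − 62 = 1
x=40: ŷ = -15 + 2.2·40 = 73; e = 70 − 73 = -3
x=45: ŷ = -15 + 2.2·45 = 84; e = 86 − 84 = 2
x=50: ŷ = -15 + 2.2·50 = 95; e = 90 − 95 = -5
x=55: ŷ = -15 + 2.2·55 = 106; e = 111 − 106 = 5
x=60: ŷ = -15 + 2.2·60 = 117; e = 121 − 117 = 4
x=65: ŷ = -15 + 2.2·65 = 128; e = 126 − 128 = -2
x=70: ŷ = -15 + 2.2·70 = 139; e = 137 − 139 = -2
|e| > 2.5: x=40 (|e|=3), x=50 (|e|=5), x=55 (|e|=5), x=60 (|e|=4) → 4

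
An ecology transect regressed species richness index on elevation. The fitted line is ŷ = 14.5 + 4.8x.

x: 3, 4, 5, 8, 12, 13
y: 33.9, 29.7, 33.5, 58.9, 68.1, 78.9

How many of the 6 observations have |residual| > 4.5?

x=3: ŷ = 14.5 + 4.8·3 = 28.9; r = 33.9 − 28.9 = 5
x=4: ŷ = 14.5 + 4.8·4 = 33.7; r = 29.7 − 33.7 = -4
x=5: ŷ = 14.5 + 4.8·5 = 38.5; r = 33.5 − 38.5 = -5
x=8: ŷ = 14.5 + 4.8·8 = 52.9; r = 58.9 − 52.9 = 6
x=12: ŷ = 14.5 + 4.8·12 = 72.1; r = 68.1 − 72.1 = -4
x=13: ŷ = 14.5 + 4.8·13 = 76.9; r = 78.9 − 76.9 = 2
|r| > 4.5: x=3 (|r|=5), x=5 (|r|=5), x=8 (|r|=6) → 3

3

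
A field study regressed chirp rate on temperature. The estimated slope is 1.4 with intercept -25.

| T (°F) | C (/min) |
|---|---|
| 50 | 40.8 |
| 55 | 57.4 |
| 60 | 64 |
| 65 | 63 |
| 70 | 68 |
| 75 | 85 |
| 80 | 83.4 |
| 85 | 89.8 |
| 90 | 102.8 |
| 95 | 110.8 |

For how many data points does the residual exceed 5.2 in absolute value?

1

T=50: Ĉ = -25 + 1.4·50 = 45; r = 40.8 − 45 = -4.2
T=55: Ĉ = -25 + 1.4·55 = 52; r = 57.4 − 52 = 5.4
T=60: Ĉ = -25 + 1.4·60 = 59; r = 64 − 59 = 5
T=65: Ĉ = -25 + 1.4·65 = 66; r = 63 − 66 = -3
T=70: Ĉ = -25 + 1.4·70 = 73; r = 68 − 73 = -5
T=75: Ĉ = -25 + 1.4·75 = 80; r = 85 − 80 = 5
T=80: Ĉ = -25 + 1.4·80 = 87; r = 83.4 − 87 = -3.6
T=85: Ĉ = -25 + 1.4·85 = 94; r = 89.8 − 94 = -4.2
T=90: Ĉ = -25 + 1.4·90 = 101; r = 102.8 − 101 = 1.8
T=95: Ĉ = -25 + 1.4·95 = 108; r = 110.8 − 108 = 2.8
|r| > 5.2: T=55 (|r|=5.4) → 1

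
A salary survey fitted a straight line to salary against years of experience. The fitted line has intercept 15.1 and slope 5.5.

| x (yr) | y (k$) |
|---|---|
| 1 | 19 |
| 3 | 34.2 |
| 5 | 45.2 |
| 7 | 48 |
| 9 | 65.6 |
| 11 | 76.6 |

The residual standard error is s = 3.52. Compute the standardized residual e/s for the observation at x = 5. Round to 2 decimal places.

ŷ = 15.1 + 5.5·5 = 42.6
e = 45.2 − 42.6 = 2.6
e/s = 2.6 / 3.52 = 0.74

0.74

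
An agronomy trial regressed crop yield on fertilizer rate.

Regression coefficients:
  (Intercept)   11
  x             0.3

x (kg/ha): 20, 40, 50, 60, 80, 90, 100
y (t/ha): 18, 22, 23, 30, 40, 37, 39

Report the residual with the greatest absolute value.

x=20: ŷ = 11 + 0.3·20 = 17; r = 18 − 17 = 1
x=40: ŷ = 11 + 0.3·40 = 23; r = 22 − 23 = -1
x=50: ŷ = 11 + 0.3·50 = 26; r = 23 − 26 = -3
x=60: ŷ = 11 + 0.3·60 = 29; r = 30 − 29 = 1
x=80: ŷ = 11 + 0.3·80 = 35; r = 40 − 35 = 5
x=90: ŷ = 11 + 0.3·90 = 38; r = 37 − 38 = -1
x=100: ŷ = 11 + 0.3·100 = 41; r = 39 − 41 = -2
Largest |r| is 5 at x = 80, residual 5.

r = 5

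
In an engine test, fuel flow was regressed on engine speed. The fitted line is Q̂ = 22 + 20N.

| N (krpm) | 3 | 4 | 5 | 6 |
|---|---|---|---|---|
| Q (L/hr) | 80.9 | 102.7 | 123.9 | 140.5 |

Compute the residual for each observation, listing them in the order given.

-1.1, 0.7, 1.9, -1.5

N=3: Q̂ = 22 + 20·3 = 82; e = 80.9 − 82 = -1.1
N=4: Q̂ = 22 + 20·4 = 102; e = 102.7 − 102 = 0.7
N=5: Q̂ = 22 + 20·5 = 122; e = 123.9 − 122 = 1.9
N=6: Q̂ = 22 + 20·6 = 142; e = 140.5 − 142 = -1.5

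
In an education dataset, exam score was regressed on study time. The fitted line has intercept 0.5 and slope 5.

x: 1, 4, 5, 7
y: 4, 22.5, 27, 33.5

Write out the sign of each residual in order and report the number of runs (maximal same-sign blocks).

3 runs

x=1: ŷ = 0.5 + 5·1 = 5.5; r = 4 − 5.5 = -1.5
x=4: ŷ = 0.5 + 5·4 = 20.5; r = 22.5 − 20.5 = 2
x=5: ŷ = 0.5 + 5·5 = 25.5; r = 27 − 25.5 = 1.5
x=7: ŷ = 0.5 + 5·7 = 35.5; r = 33.5 − 35.5 = -2
Signs: − + + −
Runs: −×1, +×2, −×1 → 3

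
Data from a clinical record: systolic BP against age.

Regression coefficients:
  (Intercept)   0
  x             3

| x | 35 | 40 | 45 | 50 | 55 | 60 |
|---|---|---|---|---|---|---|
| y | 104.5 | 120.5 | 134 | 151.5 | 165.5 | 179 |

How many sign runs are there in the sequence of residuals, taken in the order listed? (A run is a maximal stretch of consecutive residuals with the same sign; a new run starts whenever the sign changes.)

5 runs

x=35: ŷ = 3·35 = 105; e = 104.5 − 105 = -0.5
x=40: ŷ = 3·40 = 120; e = 120.5 − 120 = 0.5
x=45: ŷ = 3·45 = 135; e = 134 − 135 = -1
x=50: ŷ = 3·50 = 150; e = 151.5 − 150 = 1.5
x=55: ŷ = 3·55 = 165; e = 165.5 − 165 = 0.5
x=60: ŷ = 3·60 = 180; e = 179 − 180 = -1
Signs: − + − + + −
Runs: −×1, +×1, −×1, +×2, −×1 → 5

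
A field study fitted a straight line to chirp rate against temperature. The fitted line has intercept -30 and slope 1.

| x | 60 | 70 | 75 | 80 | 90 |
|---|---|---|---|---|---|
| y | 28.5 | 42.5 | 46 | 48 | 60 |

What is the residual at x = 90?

ŷ = -30 + 90 = 60
e = 60 − 60 = 0

e = 0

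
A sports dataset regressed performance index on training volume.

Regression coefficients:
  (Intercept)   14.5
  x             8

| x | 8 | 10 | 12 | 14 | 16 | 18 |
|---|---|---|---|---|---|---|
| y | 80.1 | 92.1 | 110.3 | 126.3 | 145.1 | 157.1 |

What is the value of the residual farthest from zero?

e = 2.6

x=8: ŷ = 14.5 + 8·8 = 78.5; e = 80.1 − 78.5 = 1.6
x=10: ŷ = 14.5 + 8·10 = 94.5; e = 92.1 − 94.5 = -2.4
x=12: ŷ = 14.5 + 8·12 = 110.5; e = 110.3 − 110.5 = -0.2
x=14: ŷ = 14.5 + 8·14 = 126.5; e = 126.3 − 126.5 = -0.2
x=16: ŷ = 14.5 + 8·16 = 142.5; e = 145.1 − 142.5 = 2.6
x=18: ŷ = 14.5 + 8·18 = 158.5; e = 157.1 − 158.5 = -1.4
Largest |e| is 2.6 at x = 16, residual 2.6.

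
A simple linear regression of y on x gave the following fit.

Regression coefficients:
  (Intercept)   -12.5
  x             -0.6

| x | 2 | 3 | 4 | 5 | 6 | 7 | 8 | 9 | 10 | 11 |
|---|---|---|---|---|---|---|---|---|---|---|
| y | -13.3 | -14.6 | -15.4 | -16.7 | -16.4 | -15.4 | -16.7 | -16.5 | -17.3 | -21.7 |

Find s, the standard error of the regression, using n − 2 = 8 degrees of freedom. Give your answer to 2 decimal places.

s = 1.33

x=2: ŷ = -12.5 − 0.6·2 = -13.7; e = -13.3 − (-13.7) = 0.4
x=3: ŷ = -12.5 − 0.6·3 = -14.3; e = -14.6 − (-14.3) = -0.3
x=4: ŷ = -12.5 − 0.6·4 = -14.9; e = -15.4 − (-14.9) = -0.5
x=5: ŷ = -12.5 − 0.6·5 = -15.5; e = -16.7 − (-15.5) = -1.2
x=6: ŷ = -12.5 − 0.6·6 = -16.1; e = -16.4 − (-16.1) = -0.3
x=7: ŷ = -12.5 − 0.6·7 = -16.7; e = -15.4 − (-16.7) = 1.3
x=8: ŷ = -12.5 − 0.6·8 = -17.3; e = -16.7 − (-17.3) = 0.6
x=9: ŷ = -12.5 − 0.6·9 = -17.9; e = -16.5 − (-17.9) = 1.4
x=10: ŷ = -12.5 − 0.6·10 = -18.5; e = -17.3 − (-18.5) = 1.2
x=11: ŷ = -12.5 − 0.6·11 = -19.1; e = -21.7 − (-19.1) = -2.6
SSE = 0.16 + 0.09 + 0.25 + 1.44 + 0.09 + 1.69 + 0.36 + 1.96 + 1.44 + 6.76 = 14.24
s = √(14.24/8) = √1.78 ≈ 1.33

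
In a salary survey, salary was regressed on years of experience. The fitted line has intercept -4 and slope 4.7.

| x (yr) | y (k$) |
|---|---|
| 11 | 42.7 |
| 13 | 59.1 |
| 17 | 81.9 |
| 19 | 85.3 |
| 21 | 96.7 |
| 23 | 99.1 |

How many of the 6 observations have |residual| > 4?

x=11: ŷ = -4 + 4.7·11 = 47.7; r = 42.7 − 47.7 = -5
x=13: ŷ = -4 + 4.7·13 = 57.1; r = 59.1 − 57.1 = 2
x=17: ŷ = -4 + 4.7·17 = 75.9; r = 81.9 − 75.9 = 6
x=19: ŷ = -4 + 4.7·19 = 85.3; r = 85.3 − 85.3 = 0
x=21: ŷ = -4 + 4.7·21 = 94.7; r = 96.7 − 94.7 = 2
x=23: ŷ = -4 + 4.7·23 = 104.1; r = 99.1 − 104.1 = -5
|r| > 4: x=11 (|r|=5), x=17 (|r|=6), x=23 (|r|=5) → 3

3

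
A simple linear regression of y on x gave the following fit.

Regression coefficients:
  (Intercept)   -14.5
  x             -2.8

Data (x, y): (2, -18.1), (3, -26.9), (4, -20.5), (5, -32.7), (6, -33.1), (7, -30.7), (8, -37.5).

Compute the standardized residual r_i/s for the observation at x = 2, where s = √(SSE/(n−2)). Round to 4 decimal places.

x=2: ŷ = -14.5 − 2.8·2 = -20.1; r = -18.1 − (-20.1) = 2
x=3: ŷ = -14.5 − 2.8·3 = -22.9; r = -26.9 − (-22.9) = -4
x=4: ŷ = -14.5 − 2.8·4 = -25.7; r = -20.5 − (-25.7) = 5.2
x=5: ŷ = -14.5 − 2.8·5 = -28.5; r = -32.7 − (-28.5) = -4.2
x=6: ŷ = -14.5 − 2.8·6 = -31.3; r = -33.1 − (-31.3) = -1.8
x=7: ŷ = -14.5 − 2.8·7 = -34.1; r = -30.7 − (-34.1) = 3.4
x=8: ŷ = -14.5 − 2.8·8 = -36.9; r = -37.5 − (-36.9) = -0.6
SSE = 4 + 16 + 27.04 + 17.64 + 3.24 + 11.56 + 0.36 = 79.84
s = √(79.84/5) = 3.996
r/s = 2 / 3.996 = 0.5005

0.5005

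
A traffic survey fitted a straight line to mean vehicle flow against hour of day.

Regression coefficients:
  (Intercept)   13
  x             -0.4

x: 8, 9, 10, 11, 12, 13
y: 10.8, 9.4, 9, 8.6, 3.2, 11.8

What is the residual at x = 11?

e = 0

ŷ = 13 − 0.4·11 = 8.6
e = 8.6 − 8.6 = 0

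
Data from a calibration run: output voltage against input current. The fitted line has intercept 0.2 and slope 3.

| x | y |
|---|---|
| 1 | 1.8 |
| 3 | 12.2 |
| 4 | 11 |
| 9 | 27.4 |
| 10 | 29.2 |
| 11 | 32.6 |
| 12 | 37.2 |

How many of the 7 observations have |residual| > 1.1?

x=1: ŷ = 0.2 + 3·1 = 3.2; e = 1.8 − 3.2 = -1.4
x=3: ŷ = 0.2 + 3·3 = 9.2; e = 12.2 − 9.2 = 3
x=4: ŷ = 0.2 + 3·4 = 12.2; e = 11 − 12.2 = -1.2
x=9: ŷ = 0.2 + 3·9 = 27.2; e = 27.4 − 27.2 = 0.2
x=10: ŷ = 0.2 + 3·10 = 30.2; e = 29.2 − 30.2 = -1
x=11: ŷ = 0.2 + 3·11 = 33.2; e = 32.6 − 33.2 = -0.6
x=12: ŷ = 0.2 + 3·12 = 36.2; e = 37.2 − 36.2 = 1
|e| > 1.1: x=1 (|e|=1.4), x=3 (|e|=3), x=4 (|e|=1.2) → 3

3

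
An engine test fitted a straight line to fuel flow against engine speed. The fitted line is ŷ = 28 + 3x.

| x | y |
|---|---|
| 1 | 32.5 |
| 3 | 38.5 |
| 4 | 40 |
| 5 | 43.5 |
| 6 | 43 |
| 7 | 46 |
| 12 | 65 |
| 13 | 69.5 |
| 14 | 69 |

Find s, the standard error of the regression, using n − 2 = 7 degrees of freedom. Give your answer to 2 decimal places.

s = 2.10

x=1: ŷ = 28 + 3·1 = 31; r = 32.5 − 31 = 1.5
x=3: ŷ = 28 + 3·3 = 37; r = 38.5 − 37 = 1.5
x=4: ŷ = 28 + 3·4 = 40; r = 40 − 40 = 0
x=5: ŷ = 28 + 3·5 = 43; r = 43.5 − 43 = 0.5
x=6: ŷ = 28 + 3·6 = 46; r = 43 − 46 = -3
x=7: ŷ = 28 + 3·7 = 49; r = 46 − 49 = -3
x=12: ŷ = 28 + 3·12 = 64; r = 65 − 64 = 1
x=13: ŷ = 28 + 3·13 = 67; r = 69.5 − 67 = 2.5
x=14: ŷ = 28 + 3·14 = 70; r = 69 − 70 = -1
SSE = 2.25 + 2.25 + 0 + 0.25 + 9 + 9 + 1 + 6.25 + 1 = 31
s = √(31/7) = √4.42857 ≈ 2.10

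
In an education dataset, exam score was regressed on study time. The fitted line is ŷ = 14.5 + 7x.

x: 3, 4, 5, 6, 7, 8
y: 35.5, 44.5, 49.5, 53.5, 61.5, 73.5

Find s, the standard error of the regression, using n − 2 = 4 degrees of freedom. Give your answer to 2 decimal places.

s = 2.55

x=3: ŷ = 14.5 + 7·3 = 35.5; r = 35.5 − 35.5 = 0
x=4: ŷ = 14.5 + 7·4 = 42.5; r = 44.5 − 42.5 = 2
x=5: ŷ = 14.5 + 7·5 = 49.5; r = 49.5 − 49.5 = 0
x=6: ŷ = 14.5 + 7·6 = 56.5; r = 53.5 − 56.5 = -3
x=7: ŷ = 14.5 + 7·7 = 63.5; r = 61.5 − 63.5 = -2
x=8: ŷ = 14.5 + 7·8 = 70.5; r = 73.5 − 70.5 = 3
SSE = 0 + 4 + 0 + 9 + 4 + 9 = 26
s = √(26/4) = √6.5 ≈ 2.55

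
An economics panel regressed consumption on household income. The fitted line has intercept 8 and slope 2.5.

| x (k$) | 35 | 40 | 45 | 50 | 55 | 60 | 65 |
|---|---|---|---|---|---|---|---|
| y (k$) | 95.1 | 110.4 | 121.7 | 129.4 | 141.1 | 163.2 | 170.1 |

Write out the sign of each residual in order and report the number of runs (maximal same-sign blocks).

x=35: ŷ = 8 + 2.5·35 = 95.5; r = 95.1 − 95.5 = -0.4
x=40: ŷ = 8 + 2.5·40 = 108; r = 110.4 − 108 = 2.4
x=45: ŷ = 8 + 2.5·45 = 120.5; r = 121.7 − 120.5 = 1.2
x=50: ŷ = 8 + 2.5·50 = 133; r = 129.4 − 133 = -3.6
x=55: ŷ = 8 + 2.5·55 = 145.5; r = 141.1 − 145.5 = -4.4
x=60: ŷ = 8 + 2.5·60 = 158; r = 163.2 − 158 = 5.2
x=65: ŷ = 8 + 2.5·65 = 170.5; r = 170.1 − 170.5 = -0.4
Signs: − + + − − + −
Runs: −×1, +×2, −×2, +×1, −×1 → 5

5 runs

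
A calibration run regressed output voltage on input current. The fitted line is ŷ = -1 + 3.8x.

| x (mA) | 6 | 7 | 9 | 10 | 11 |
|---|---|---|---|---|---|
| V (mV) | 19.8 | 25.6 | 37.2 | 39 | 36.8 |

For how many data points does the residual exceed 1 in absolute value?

x=6: ŷ = -1 + 3.8·6 = 21.8; e = 19.8 − 21.8 = -2
x=7: ŷ = -1 + 3.8·7 = 25.6; e = 25.6 − 25.6 = 0
x=9: ŷ = -1 + 3.8·9 = 33.2; e = 37.2 − 33.2 = 4
x=10: ŷ = -1 + 3.8·10 = 37; e = 39 − 37 = 2
x=11: ŷ = -1 + 3.8·11 = 40.8; e = 36.8 − 40.8 = -4
|e| > 1: x=6 (|e|=2), x=9 (|e|=4), x=10 (|e|=2), x=11 (|e|=4) → 4

4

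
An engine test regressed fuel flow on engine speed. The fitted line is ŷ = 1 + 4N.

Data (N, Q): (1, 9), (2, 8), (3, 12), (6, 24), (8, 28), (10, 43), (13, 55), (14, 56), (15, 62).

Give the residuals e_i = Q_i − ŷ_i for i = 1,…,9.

4, -1, -1, -1, -5, 2, 2, -1, 1

N=1: ŷ = 1 + 4·1 = 5; e = 9 − 5 = 4
N=2: ŷ = 1 + 4·2 = 9; e = 8 − 9 = -1
N=3: ŷ = 1 + 4·3 = 13; e = 12 − 13 = -1
N=6: ŷ = 1 + 4·6 = 25; e = 24 − 25 = -1
N=8: ŷ = 1 + 4·8 = 33; e = 28 − 33 = -5
N=10: ŷ = 1 + 4·10 = 41; e = 43 − 41 = 2
N=13: ŷ = 1 + 4·13 = 53; e = 55 − 53 = 2
N=14: ŷ = 1 + 4·14 = 57; e = 56 − 57 = -1
N=15: ŷ = 1 + 4·15 = 61; e = 62 − 61 = 1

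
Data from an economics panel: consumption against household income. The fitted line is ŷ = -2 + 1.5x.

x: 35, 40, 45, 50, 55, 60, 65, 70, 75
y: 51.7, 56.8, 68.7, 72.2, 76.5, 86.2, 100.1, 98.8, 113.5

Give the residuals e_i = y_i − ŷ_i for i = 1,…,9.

1.2, -1.2, 3.2, -0.8, -4, -1.8, 4.6, -4.2, 3

x=35: ŷ = -2 + 1.5·35 = 50.5; e = 51.7 − 50.5 = 1.2
x=40: ŷ = -2 + 1.5·40 = 58; e = 56.8 − 58 = -1.2
x=45: ŷ = -2 + 1.5·45 = 65.5; e = 68.7 − 65.5 = 3.2
x=50: ŷ = -2 + 1.5·50 = 73; e = 72.2 − 73 = -0.8
x=55: ŷ = -2 + 1.5·55 = 80.5; e = 76.5 − 80.5 = -4
x=60: ŷ = -2 + 1.5·60 = 88; e = 86.2 − 88 = -1.8
x=65: ŷ = -2 + 1.5·65 = 95.5; e = 100.1 − 95.5 = 4.6
x=70: ŷ = -2 + 1.5·70 = 103; e = 98.8 − 103 = -4.2
x=75: ŷ = -2 + 1.5·75 = 110.5; e = 113.5 − 110.5 = 3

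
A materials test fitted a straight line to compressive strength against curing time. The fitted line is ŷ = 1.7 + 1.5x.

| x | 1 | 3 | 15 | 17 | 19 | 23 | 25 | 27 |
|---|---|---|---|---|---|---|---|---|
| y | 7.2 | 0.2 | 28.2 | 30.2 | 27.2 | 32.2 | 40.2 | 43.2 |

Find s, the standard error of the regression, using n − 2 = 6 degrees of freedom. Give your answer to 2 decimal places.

x=1: ŷ = 1.7 + 1.5·1 = 3.2; r = 7.2 − 3.2 = 4
x=3: ŷ = 1.7 + 1.5·3 = 6.2; r = 0.2 − 6.2 = -6
x=15: ŷ = 1.7 + 1.5·15 = 24.2; r = 28.2 − 24.2 = 4
x=17: ŷ = 1.7 + 1.5·17 = 27.2; r = 30.2 − 27.2 = 3
x=19: ŷ = 1.7 + 1.5·19 = 30.2; r = 27.2 − 30.2 = -3
x=23: ŷ = 1.7 + 1.5·23 = 36.2; r = 32.2 − 36.2 = -4
x=25: ŷ = 1.7 + 1.5·25 = 39.2; r = 40.2 − 39.2 = 1
x=27: ŷ = 1.7 + 1.5·27 = 42.2; r = 43.2 − 42.2 = 1
SSE = 16 + 36 + 16 + 9 + 9 + 16 + 1 + 1 = 104
s = √(104/6) = √17.3333 ≈ 4.16

s = 4.16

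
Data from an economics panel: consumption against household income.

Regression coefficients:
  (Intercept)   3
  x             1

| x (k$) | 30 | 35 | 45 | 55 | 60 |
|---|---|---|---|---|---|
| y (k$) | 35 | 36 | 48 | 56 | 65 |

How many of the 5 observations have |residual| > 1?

x=30: ŷ = 3 + 30 = 33; e = 35 − 33 = 2
x=35: ŷ = 3 + 35 = 38; e = 36 − 38 = -2
x=45: ŷ = 3 + 45 = 48; e = 48 − 48 = 0
x=55: ŷ = 3 + 55 = 58; e = 56 − 58 = -2
x=60: ŷ = 3 + 60 = 63; e = 65 − 63 = 2
|e| > 1: x=30 (|e|=2), x=35 (|e|=2), x=55 (|e|=2), x=60 (|e|=2) → 4

4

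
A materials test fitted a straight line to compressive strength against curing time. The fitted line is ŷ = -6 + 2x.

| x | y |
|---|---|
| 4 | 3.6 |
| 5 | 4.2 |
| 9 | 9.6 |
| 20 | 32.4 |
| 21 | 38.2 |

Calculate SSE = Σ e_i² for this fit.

x=4: ŷ = -6 + 2·4 = 2; e = 3.6 − 2 = 1.6
x=5: ŷ = -6 + 2·5 = 4; e = 4.2 − 4 = 0.2
x=9: ŷ = -6 + 2·9 = 12; e = 9.6 − 12 = -2.4
x=20: ŷ = -6 + 2·20 = 34; e = 32.4 − 34 = -1.6
x=21: ŷ = -6 + 2·21 = 36; e = 38.2 − 36 = 2.2
SSE = 2.56 + 0.04 + 5.76 + 2.56 + 4.84 = 15.76

SSE = 15.76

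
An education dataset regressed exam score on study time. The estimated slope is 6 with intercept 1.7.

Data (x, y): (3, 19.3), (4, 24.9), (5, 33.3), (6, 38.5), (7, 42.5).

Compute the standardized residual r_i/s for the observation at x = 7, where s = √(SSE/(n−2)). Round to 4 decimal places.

x=3: ŷ = 1.7 + 6·3 = 19.7; r = 19.3 − 19.7 = -0.4
x=4: ŷ = 1.7 + 6·4 = 25.7; r = 24.9 − 25.7 = -0.8
x=5: ŷ = 1.7 + 6·5 = 31.7; r = 33.3 − 31.7 = 1.6
x=6: ŷ = 1.7 + 6·6 = 37.7; r = 38.5 − 37.7 = 0.8
x=7: ŷ = 1.7 + 6·7 = 43.7; r = 42.5 − 43.7 = -1.2
SSE = 0.16 + 0.64 + 2.56 + 0.64 + 1.44 = 5.44
s = √(5.44/3) = 1.3466
r/s = -1.2 / 1.3466 = -0.8911

-0.8911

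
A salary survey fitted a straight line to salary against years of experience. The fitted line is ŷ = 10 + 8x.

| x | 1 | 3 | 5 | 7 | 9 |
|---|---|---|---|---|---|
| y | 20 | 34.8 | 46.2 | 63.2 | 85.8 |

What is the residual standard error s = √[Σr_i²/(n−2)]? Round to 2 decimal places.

x=1: ŷ = 10 + 8·1 = 18; r = 20 − 18 = 2
x=3: ŷ = 10 + 8·3 = 34; r = 34.8 − 34 = 0.8
x=5: ŷ = 10 + 8·5 = 50; r = 46.2 − 50 = -3.8
x=7: ŷ = 10 + 8·7 = 66; r = 63.2 − 66 = -2.8
x=9: ŷ = 10 + 8·9 = 82; r = 85.8 − 82 = 3.8
SSE = 4 + 0.64 + 14.44 + 7.84 + 14.44 = 41.36
s = √(41.36/3) = √13.7867 ≈ 3.71

s = 3.71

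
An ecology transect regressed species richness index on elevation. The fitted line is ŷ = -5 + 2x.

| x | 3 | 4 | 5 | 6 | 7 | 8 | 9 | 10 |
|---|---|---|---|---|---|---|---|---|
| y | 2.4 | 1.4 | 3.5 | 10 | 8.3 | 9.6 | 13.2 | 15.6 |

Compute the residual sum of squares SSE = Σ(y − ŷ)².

SSE = 18.62

x=3: ŷ = -5 + 2·3 = 1; e = 2.4 − 1 = 1.4
x=4: ŷ = -5 + 2·4 = 3; e = 1.4 − 3 = -1.6
x=5: ŷ = -5 + 2·5 = 5; e = 3.5 − 5 = -1.5
x=6: ŷ = -5 + 2·6 = 7; e = 10 − 7 = 3
x=7: ŷ = -5 + 2·7 = 9; e = 8.3 − 9 = -0.7
x=8: ŷ = -5 + 2·8 = 11; e = 9.6 − 11 = -1.4
x=9: ŷ = -5 + 2·9 = 13; e = 13.2 − 13 = 0.2
x=10: ŷ = -5 + 2·10 = 15; e = 15.6 − 15 = 0.6
SSE = 1.96 + 2.56 + 2.25 + 9 + 0.49 + 1.96 + 0.04 + 0.36 = 18.62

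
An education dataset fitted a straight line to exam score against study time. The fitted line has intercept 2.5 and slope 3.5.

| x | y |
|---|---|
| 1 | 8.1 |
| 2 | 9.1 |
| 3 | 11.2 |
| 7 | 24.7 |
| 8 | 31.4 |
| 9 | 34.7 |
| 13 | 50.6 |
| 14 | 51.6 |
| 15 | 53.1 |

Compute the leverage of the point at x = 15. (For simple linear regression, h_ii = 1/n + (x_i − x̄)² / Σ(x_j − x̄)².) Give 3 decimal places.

x̄ = (1 + 2 + 3 + 7 + 8 + 9 + 13 + 14 + 15)/9 = 8
Σ(x − x̄)² = 49 + 36 + 25 + 1 + 0 + 1 + 25 + 36 + 49 = 222
h = 1/9 + (7)²/222 = 0.111111 + 0.220721 = 0.332

h = 0.332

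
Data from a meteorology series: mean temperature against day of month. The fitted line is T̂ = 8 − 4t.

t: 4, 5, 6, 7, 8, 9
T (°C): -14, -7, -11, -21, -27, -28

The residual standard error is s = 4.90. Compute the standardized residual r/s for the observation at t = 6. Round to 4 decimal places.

1.0204

T̂ = 8 − 4·6 = -16
r = -11 − (-16) = 5
r/s = 5 / 4.90 = 1.0204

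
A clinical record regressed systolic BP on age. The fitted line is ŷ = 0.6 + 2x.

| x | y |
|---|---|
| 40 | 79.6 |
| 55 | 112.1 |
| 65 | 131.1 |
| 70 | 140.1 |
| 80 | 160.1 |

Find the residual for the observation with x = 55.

r = 1.5

ŷ = 0.6 + 2·55 = 110.6
r = 112.1 − 110.6 = 1.5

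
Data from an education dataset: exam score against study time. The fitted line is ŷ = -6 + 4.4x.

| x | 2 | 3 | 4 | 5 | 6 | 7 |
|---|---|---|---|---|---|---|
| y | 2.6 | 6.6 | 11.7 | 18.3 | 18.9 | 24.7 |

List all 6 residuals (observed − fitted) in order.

x=2: ŷ = -6 + 4.4·2 = 2.8; r = 2.6 − 2.8 = -0.2
x=3: ŷ = -6 + 4.4·3 = 7.2; r = 6.6 − 7.2 = -0.6
x=4: ŷ = -6 + 4.4·4 = 11.6; r = 11.7 − 11.6 = 0.1
x=5: ŷ = -6 + 4.4·5 = 16; r = 18.3 − 16 = 2.3
x=6: ŷ = -6 + 4.4·6 = 20.4; r = 18.9 − 20.4 = -1.5
x=7: ŷ = -6 + 4.4·7 = 24.8; r = 24.7 − 24.8 = -0.1

-0.2, -0.6, 0.1, 2.3, -1.5, -0.1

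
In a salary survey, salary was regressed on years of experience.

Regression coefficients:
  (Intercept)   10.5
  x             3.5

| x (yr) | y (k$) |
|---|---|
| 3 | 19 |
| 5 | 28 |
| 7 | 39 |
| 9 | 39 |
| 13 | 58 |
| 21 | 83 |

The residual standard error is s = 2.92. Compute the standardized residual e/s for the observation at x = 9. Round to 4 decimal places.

ŷ = 10.5 + 3.5·9 = 42
e = 39 − 42 = -3
e/s = -3 / 2.92 = -1.0274

-1.0274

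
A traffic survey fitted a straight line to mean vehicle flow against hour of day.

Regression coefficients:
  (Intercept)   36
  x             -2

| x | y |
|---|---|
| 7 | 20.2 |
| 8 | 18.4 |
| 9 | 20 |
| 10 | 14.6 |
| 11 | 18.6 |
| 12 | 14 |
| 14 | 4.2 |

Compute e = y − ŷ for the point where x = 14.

ŷ = 36 − 2·14 = 8
e = 4.2 − 8 = -3.8

e = -3.8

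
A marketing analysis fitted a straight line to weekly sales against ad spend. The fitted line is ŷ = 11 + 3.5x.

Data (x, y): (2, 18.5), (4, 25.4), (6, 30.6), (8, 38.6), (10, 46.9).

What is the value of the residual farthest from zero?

x=2: ŷ = 11 + 3.5·2 = 18; e = 18.5 − 18 = 0.5
x=4: ŷ = 11 + 3.5·4 = 25; e = 25.4 − 25 = 0.4
x=6: ŷ = 11 + 3.5·6 = 32; e = 30.6 − 32 = -1.4
x=8: ŷ = 11 + 3.5·8 = 39; e = 38.6 − 39 = -0.4
x=10: ŷ = 11 + 3.5·10 = 46; e = 46.9 − 46 = 0.9
Largest |e| is 1.4 at x = 6, residual -1.4.

e = -1.4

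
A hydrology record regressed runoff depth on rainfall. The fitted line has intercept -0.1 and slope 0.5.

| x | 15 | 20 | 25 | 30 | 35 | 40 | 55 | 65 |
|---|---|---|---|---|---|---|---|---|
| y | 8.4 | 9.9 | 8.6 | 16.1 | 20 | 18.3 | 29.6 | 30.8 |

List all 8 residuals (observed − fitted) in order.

x=15: ŷ = -0.1 + 0.5·15 = 7.4; e = 8.4 − 7.4 = 1
x=20: ŷ = -0.1 + 0.5·20 = 9.9; e = 9.9 − 9.9 = 0
x=25: ŷ = -0.1 + 0.5·25 = 12.4; e = 8.6 − 12.4 = -3.8
x=30: ŷ = -0.1 + 0.5·30 = 14.9; e = 16.1 − 14.9 = 1.2
x=35: ŷ = -0.1 + 0.5·35 = 17.4; e = 20 − 17.4 = 2.6
x=40: ŷ = -0.1 + 0.5·40 = 19.9; e = 18.3 − 19.9 = -1.6
x=55: ŷ = -0.1 + 0.5·55 = 27.4; e = 29.6 − 27.4 = 2.2
x=65: ŷ = -0.1 + 0.5·65 = 32.4; e = 30.8 − 32.4 = -1.6

1, 0, -3.8, 1.2, 2.6, -1.6, 2.2, -1.6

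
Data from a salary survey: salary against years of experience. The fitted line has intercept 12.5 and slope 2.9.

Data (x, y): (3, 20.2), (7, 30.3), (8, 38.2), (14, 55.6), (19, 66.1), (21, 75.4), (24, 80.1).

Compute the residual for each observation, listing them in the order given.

-1, -2.5, 2.5, 2.5, -1.5, 2, -2

x=3: ŷ = 12.5 + 2.9·3 = 21.2; e = 20.2 − 21.2 = -1
x=7: ŷ = 12.5 + 2.9·7 = 32.8; e = 30.3 − 32.8 = -2.5
x=8: ŷ = 12.5 + 2.9·8 = 35.7; e = 38.2 − 35.7 = 2.5
x=14: ŷ = 12.5 + 2.9·14 = 53.1; e = 55.6 − 53.1 = 2.5
x=19: ŷ = 12.5 + 2.9·19 = 67.6; e = 66.1 − 67.6 = -1.5
x=21: ŷ = 12.5 + 2.9·21 = 73.4; e = 75.4 − 73.4 = 2
x=24: ŷ = 12.5 + 2.9·24 = 82.1; e = 80.1 − 82.1 = -2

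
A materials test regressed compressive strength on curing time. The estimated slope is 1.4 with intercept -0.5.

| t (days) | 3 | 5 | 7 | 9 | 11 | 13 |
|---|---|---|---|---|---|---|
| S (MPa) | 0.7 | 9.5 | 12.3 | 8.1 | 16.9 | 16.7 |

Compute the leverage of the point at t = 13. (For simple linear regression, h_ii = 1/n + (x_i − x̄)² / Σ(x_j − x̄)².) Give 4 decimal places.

h = 0.5238

t̄ = (3 + 5 + 7 + 9 + 11 + 13)/6 = 8
Σ(t − t̄)² = 25 + 9 + 1 + 1 + 9 + 25 = 70
h = 1/6 + (5)²/70 = 0.166667 + 0.357143 = 0.5238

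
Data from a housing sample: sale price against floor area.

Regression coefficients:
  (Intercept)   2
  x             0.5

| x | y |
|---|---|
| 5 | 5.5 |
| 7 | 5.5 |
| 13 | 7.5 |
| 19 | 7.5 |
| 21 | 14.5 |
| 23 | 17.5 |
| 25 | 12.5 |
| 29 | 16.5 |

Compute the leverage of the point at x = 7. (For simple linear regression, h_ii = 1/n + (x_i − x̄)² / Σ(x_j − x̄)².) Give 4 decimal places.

h = 0.3474

x̄ = (5 + 7 + 13 + 19 + 21 + 23 + 25 + 29)/8 = 17.75
Σ(x − x̄)² = 162.562 + 115.562 + 22.5625 + 1.5625 + 10.5625 + 27.5625 + 52.5625 + 126.562 = 519.5
h = 1/8 + (-10.75)²/519.5 = 0.125 + 0.222449 = 0.3474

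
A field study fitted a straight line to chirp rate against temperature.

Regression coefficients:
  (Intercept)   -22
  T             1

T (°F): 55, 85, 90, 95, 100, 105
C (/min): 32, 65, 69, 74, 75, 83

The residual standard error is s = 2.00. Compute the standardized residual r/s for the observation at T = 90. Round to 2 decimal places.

0.50

Ĉ = -22 + 90 = 68
r = 69 − 68 = 1
r/s = 1 / 2.00 = 0.50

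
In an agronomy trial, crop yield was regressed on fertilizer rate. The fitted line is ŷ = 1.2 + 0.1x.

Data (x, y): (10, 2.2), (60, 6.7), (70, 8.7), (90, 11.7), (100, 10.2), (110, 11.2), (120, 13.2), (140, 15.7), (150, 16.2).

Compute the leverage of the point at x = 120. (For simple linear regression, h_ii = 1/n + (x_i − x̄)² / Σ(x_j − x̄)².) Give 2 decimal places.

h = 0.15

x̄ = (10 + 60 + 70 + 90 + 100 + 110 + 120 + 140 + 150)/9 = 94.4444
Σ(x − x̄)² = 7130.86 + 1186.42 + 597.531 + 19.7531 + 30.8642 + 241.975 + 653.086 + 2075.31 + 3086.42 = 15022.2
h = 1/9 + (25.5556)²/15022.2 = 0.111111 + 0.0434747 = 0.15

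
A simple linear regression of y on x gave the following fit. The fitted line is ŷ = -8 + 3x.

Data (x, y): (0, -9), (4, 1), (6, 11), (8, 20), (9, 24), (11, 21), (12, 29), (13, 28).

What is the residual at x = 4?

ŷ = -8 + 3·4 = 4
r = 1 − 4 = -3

r = -3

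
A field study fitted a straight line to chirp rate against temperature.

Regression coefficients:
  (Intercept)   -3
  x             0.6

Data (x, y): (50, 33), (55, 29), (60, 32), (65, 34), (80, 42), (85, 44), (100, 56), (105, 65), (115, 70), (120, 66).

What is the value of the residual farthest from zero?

r = 6

x=50: ŷ = -3 + 0.6·50 = 27; r = 33 − 27 = 6
x=55: ŷ = -3 + 0.6·55 = 30; r = 29 − 30 = -1
x=60: ŷ = -3 + 0.6·60 = 33; r = 32 − 33 = -1
x=65: ŷ = -3 + 0.6·65 = 36; r = 34 − 36 = -2
x=80: ŷ = -3 + 0.6·80 = 45; r = 42 − 45 = -3
x=85: ŷ = -3 + 0.6·85 = 48; r = 44 − 48 = -4
x=100: ŷ = -3 + 0.6·100 = 57; r = 56 − 57 = -1
x=105: ŷ = -3 + 0.6·105 = 60; r = 65 − 60 = 5
x=115: ŷ = -3 + 0.6·115 = 66; r = 70 − 66 = 4
x=120: ŷ = -3 + 0.6·120 = 69; r = 66 − 69 = -3
Largest |r| is 6 at x = 50, residual 6.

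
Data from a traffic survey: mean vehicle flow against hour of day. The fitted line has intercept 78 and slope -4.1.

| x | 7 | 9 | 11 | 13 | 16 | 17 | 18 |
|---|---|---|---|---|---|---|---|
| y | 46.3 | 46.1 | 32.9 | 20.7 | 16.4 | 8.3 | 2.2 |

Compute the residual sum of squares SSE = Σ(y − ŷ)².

x=7: ŷ = 78 − 4.1·7 = 49.3; e = 46.3 − 49.3 = -3
x=9: ŷ = 78 − 4.1·9 = 41.1; e = 46.1 − 41.1 = 5
x=11: ŷ = 78 − 4.1·11 = 32.9; e = 32.9 − 32.9 = 0
x=13: ŷ = 78 − 4.1·13 = 24.7; e = 20.7 − 24.7 = -4
x=16: ŷ = 78 − 4.1·16 = 12.4; e = 16.4 − 12.4 = 4
x=17: ŷ = 78 − 4.1·17 = 8.3; e = 8.3 − 8.3 = 0
x=18: ŷ = 78 − 4.1·18 = 4.2; e = 2.2 − 4.2 = -2
SSE = 9 + 25 + 0 + 16 + 16 + 0 + 4 = 70

SSE = 70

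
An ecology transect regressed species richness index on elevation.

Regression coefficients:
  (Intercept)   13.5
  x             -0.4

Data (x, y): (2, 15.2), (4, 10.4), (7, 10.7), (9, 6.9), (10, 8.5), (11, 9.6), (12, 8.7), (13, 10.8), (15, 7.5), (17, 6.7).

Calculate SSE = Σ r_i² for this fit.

SSE = 25

x=2: ŷ = 13.5 − 0.4·2 = 12.7; r = 15.2 − 12.7 = 2.5
x=4: ŷ = 13.5 − 0.4·4 = 11.9; r = 10.4 − 11.9 = -1.5
x=7: ŷ = 13.5 − 0.4·7 = 10.7; r = 10.7 − 10.7 = 0
x=9: ŷ = 13.5 − 0.4·9 = 9.9; r = 6.9 − 9.9 = -3
x=10: ŷ = 13.5 − 0.4·10 = 9.5; r = 8.5 − 9.5 = -1
x=11: ŷ = 13.5 − 0.4·11 = 9.1; r = 9.6 − 9.1 = 0.5
x=12: ŷ = 13.5 − 0.4·12 = 8.7; r = 8.7 − 8.7 = 0
x=13: ŷ = 13.5 − 0.4·13 = 8.3; r = 10.8 − 8.3 = 2.5
x=15: ŷ = 13.5 − 0.4·15 = 7.5; r = 7.5 − 7.5 = 0
x=17: ŷ = 13.5 − 0.4·17 = 6.7; r = 6.7 − 6.7 = 0
SSE = 6.25 + 2.25 + 0 + 9 + 1 + 0.25 + 0 + 6.25 + 0 + 0 = 25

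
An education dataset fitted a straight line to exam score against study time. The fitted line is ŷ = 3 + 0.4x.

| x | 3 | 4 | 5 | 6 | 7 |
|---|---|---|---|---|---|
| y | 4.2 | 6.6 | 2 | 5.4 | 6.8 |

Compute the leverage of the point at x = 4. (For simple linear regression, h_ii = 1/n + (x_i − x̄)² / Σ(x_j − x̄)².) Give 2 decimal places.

x̄ = (3 + 4 + 5 + 6 + 7)/5 = 5
Σ(x − x̄)² = 4 + 1 + 0 + 1 + 4 = 10
h = 1/5 + (-1)²/10 = 0.2 + 0.1 = 0.30

h = 0.30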